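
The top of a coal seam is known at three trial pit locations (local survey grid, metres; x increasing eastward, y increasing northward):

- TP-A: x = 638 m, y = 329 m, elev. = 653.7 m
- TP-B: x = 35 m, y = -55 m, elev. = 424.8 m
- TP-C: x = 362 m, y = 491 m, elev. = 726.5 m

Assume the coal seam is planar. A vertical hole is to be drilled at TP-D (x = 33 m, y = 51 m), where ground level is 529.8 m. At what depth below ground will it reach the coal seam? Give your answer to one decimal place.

49.4 m

Let the plane be z = a·x + b·y + c.
TP-B−TP-A: −603a − 384b = −228.9;  TP-C−TP-A: −276a + 162b = 72.8.
Solving gives a = 0.04481, b = 0.52573.
Then c = 653.7 − a·638 − b·329 = 452.15.
At (33, 51): z_contact = 1.48 + 26.81 + 452.15 = 480.44 m.
Depth below ground = 529.8 − 480.44 = 49.4 m.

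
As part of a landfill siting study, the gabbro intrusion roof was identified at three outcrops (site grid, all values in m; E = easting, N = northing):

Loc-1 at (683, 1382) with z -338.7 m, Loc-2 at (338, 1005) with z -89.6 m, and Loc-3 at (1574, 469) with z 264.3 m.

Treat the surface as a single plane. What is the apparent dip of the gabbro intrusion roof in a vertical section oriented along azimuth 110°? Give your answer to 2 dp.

12.72°

Let the plane be z = a·E + b·N + c.
Loc-2−Loc-1: −345a − 377b = 249.1;  Loc-3−Loc-1: 891a − 913b = 603.
Solving gives a = −0.00015, b = −0.66061.
Unit vector along 110° is (sin 110°, cos 110°) = (0.9397, -0.3420).
Slope in that direction = a·(0.9397) + b·(-0.3420) = 0.22580.
Apparent dip = arctan|0.22580| = 12.72° (true dip is 33.4°, so apparent ≤ true as expected).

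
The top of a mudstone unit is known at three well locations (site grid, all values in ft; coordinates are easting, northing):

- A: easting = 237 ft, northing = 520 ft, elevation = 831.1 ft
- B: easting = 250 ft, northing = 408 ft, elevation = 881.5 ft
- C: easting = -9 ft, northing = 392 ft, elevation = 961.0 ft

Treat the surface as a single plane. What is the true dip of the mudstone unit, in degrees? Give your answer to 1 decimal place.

29.1°

Let the plane be z = a·easting + b·northing + c.
B−A: 13a − 112b = 50.4;  C−A: −246a − 128b = 129.9.
Solving gives a = −0.27716, b = −0.48217.
Gradient magnitude |∇z| = √(a² + b²) = √(0.07682 + 0.23249) = 0.55615.
True dip = arctan(0.55615) = 29.1°, dipping toward NNE (azimuth ≈ 030°).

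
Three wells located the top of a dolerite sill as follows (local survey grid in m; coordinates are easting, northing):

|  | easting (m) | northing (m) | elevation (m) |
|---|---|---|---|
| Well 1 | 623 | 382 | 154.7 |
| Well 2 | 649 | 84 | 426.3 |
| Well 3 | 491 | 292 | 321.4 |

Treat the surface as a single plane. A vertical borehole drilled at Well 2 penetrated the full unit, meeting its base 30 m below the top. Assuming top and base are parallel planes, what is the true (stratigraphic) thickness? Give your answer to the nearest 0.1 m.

Let the plane be z = a·easting + b·northing + c.
Well 2−Well 1: 26a − 298b = 271.6;  Well 3−Well 1: −132a − 90b = 166.7.
Solving gives a = −0.60545, b = −0.96423.
|∇z| = √(a²+b²) = 1.13856, so dip δ = arctan(1.13856) = 48.71°.
True thickness = vertical thickness × cos δ = 30 × cos 48.71° = 19.8 m.

19.8 m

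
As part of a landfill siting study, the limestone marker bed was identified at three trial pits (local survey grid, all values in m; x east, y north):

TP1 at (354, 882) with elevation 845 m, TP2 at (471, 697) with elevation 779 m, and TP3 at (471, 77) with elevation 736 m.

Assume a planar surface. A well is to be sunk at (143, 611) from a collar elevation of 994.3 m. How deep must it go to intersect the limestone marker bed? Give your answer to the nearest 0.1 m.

Let the plane be z = a·x + b·y + c.
TP2−TP1: 117a − 185b = −66;  TP3−TP1: 117a − 805b = −109.
Solving gives a = −0.45444, b = 0.06935.
Then c = 845 − a·354 − b·882 = 944.70.
At (143, 611): z_contact = −64.98 + 42.38 + 944.70 = 922.09 m.
Depth below ground = 994.3 − 922.09 = 72.2 m.

72.2 m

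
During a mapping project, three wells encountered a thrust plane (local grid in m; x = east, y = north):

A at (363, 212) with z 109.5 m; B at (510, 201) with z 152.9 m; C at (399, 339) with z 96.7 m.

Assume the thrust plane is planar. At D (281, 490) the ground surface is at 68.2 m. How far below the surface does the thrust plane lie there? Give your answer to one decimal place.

Let the plane be z = a·x + b·y + c.
B−A: 147a − 11b = 43.4;  C−A: 36a + 127b = −12.8.
Solving gives a = 0.28172, b = −0.18065.
Then c = 109.5 − a·363 − b·212 = 45.53.
At (281, 490): z_contact = 79.16 − 88.52 + 45.53 = 36.18 m.
Depth below ground = 68.2 − 36.18 = 32.0 m.

32.0 m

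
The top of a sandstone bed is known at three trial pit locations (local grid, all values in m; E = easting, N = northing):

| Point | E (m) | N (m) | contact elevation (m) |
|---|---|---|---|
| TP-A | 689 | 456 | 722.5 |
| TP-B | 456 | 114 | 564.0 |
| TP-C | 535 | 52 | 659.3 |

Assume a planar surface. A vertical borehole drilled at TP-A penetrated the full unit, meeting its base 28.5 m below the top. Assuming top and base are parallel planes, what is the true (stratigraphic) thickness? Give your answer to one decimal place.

Two edge vectors: TP-A→TP-B = (-233, -342, -158.5), TP-A→TP-C = (-154, -404, -63.2).
Normal n = (TP-A→TP-B) × (TP-A→TP-C) = (-42419.6, 9683.4, 41464).
So ∂z/∂E = −n_x/n_z = 1.02305 and ∂z/∂N = −n_y/n_z = −0.23354.
|∇z| = √(a²+b²) = 1.04936, so dip δ = arctan(1.04936) = 46.38°.
True thickness = vertical thickness × cos δ = 28.5 × cos 46.38° = 19.7 m.

19.7 m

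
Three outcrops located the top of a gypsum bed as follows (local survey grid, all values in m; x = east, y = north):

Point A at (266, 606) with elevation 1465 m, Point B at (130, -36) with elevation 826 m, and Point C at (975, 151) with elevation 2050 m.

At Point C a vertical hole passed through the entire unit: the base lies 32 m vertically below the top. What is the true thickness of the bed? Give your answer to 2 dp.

17.94 m

Let the plane be z = a·x + b·y + c.
Point B−Point A: −136a − 642b = −639;  Point C−Point A: 709a − 455b = 585.
Solving gives a = 1.28867, b = 0.72234.
|∇z| = √(a²+b²) = 1.47731, so dip δ = arctan(1.47731) = 55.91°.
True thickness = vertical thickness × cos δ = 32 × cos 55.91° = 17.94 m.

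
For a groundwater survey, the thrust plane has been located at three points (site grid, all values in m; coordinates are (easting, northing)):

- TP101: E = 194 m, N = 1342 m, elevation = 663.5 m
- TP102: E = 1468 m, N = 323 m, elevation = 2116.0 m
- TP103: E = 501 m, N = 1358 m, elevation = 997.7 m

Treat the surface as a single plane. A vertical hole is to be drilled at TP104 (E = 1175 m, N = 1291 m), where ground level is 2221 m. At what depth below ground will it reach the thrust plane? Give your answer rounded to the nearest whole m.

483 m

Let the plane be z = a·E + b·N + c.
TP102−TP101: 1274a − 1019b = 1452.5;  TP103−TP101: 307a + 16b = 334.2.
Solving gives a = 1.09175, b = −0.06046.
Then c = 663.5 − a·194 − b·1342 = 532.84.
At (1175, 1291): z_contact = 1282.8 − 78.1 + 532.84 = 1737.6 m.
Depth below ground = 2221 − 1737.6 = 483 m.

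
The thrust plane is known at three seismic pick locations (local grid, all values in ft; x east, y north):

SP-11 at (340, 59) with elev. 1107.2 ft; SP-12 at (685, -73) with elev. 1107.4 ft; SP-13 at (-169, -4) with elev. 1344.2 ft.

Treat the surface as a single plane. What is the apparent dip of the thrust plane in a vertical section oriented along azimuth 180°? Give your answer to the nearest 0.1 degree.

42.6°

Two edge vectors: SP-11→SP-12 = (345, -132, 0.2), SP-11→SP-13 = (-509, -63, 237).
Normal n = (SP-11→SP-12) × (SP-11→SP-13) = (-31271.4, -81866.8, -88923).
So ∂z/∂x = −n_x/n_z = −0.35167 and ∂z/∂y = −n_y/n_z = −0.92065.
Unit vector along 180° is (sin 180°, cos 180°) = (0.0000, -1.0000).
Slope in that direction = a·(0.0000) + b·(-1.0000) = 0.92065.
Apparent dip = arctan|0.92065| = 42.6° (true dip is 44.6°, so apparent ≤ true as expected).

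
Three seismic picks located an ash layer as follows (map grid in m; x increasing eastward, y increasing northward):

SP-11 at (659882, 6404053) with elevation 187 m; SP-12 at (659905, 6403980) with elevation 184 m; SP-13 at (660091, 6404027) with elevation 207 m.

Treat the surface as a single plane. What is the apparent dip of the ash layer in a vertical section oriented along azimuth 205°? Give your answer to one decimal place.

6.4°

Two edge vectors: SP-11→SP-12 = (23, -73, -3), SP-11→SP-13 = (209, -26, 20).
Normal n = (SP-11→SP-12) × (SP-11→SP-13) = (-1538, -1087, 14659).
So ∂z/∂x = −n_x/n_z = 0.10492 and ∂z/∂y = −n_y/n_z = 0.07415.
Unit vector along 205° is (sin 205°, cos 205°) = (-0.4226, -0.9063).
Slope in that direction = a·(-0.4226) + b·(-0.9063) = −0.11155.
Apparent dip = arctan|0.11155| = 6.4° (true dip is 7.3°, so apparent ≤ true as expected).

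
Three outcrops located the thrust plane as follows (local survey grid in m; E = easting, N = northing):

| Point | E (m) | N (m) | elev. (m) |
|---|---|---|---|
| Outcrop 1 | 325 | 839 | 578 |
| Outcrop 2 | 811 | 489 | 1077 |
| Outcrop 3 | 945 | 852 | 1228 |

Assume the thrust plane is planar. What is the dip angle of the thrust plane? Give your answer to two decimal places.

46.35°

Two edge vectors: Outcrop 1→Outcrop 2 = (486, -350, 499), Outcrop 1→Outcrop 3 = (620, 13, 650).
Normal n = (Outcrop 1→Outcrop 2) × (Outcrop 1→Outcrop 3) = (-233987, -6520, 223318).
So ∂z/∂E = −n_x/n_z = 1.04777 and ∂z/∂N = −n_y/n_z = 0.02920.
Gradient magnitude |∇z| = √(a² + b²) = √(1.09783 + 0.00085) = 1.04818.
True dip = arctan(1.04818) = 46.35°, dipping toward W (azimuth ≈ 268°).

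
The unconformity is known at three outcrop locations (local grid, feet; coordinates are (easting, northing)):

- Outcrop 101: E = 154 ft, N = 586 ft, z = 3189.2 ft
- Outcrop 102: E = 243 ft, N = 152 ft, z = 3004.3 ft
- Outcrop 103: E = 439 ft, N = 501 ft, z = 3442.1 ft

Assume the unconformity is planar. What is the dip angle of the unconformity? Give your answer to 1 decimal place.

Let the plane be z = a·E + b·N + c.
Outcrop 102−Outcrop 101: 89a − 434b = −184.9;  Outcrop 103−Outcrop 101: 285a − 85b = 252.9.
Solving gives a = 1.08052, b = 0.64762.
Gradient magnitude |∇z| = √(a² + b²) = √(1.16752 + 0.41941) = 1.25973.
True dip = arctan(1.25973) = 51.6°, dipping toward WSW (azimuth ≈ 239°).

51.6°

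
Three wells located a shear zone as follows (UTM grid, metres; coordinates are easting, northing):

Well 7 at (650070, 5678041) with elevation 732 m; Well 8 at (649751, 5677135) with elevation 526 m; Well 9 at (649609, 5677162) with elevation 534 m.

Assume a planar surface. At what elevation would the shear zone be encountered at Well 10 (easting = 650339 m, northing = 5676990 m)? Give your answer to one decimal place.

485.2 m

Let the plane be z = a·easting + b·northing + c.
Well 8−Well 7: −319a − 906b = −206;  Well 9−Well 7: −461a − 879b = −198.
Solving gives a = −0.012282811, b = 0.231697811.
Then c = 732 − a·650070 − b·5678041 = −1306872.98.
At (650339, 5676990): z = −7988.0 + 1315346.2 − 1306872.98 = 485.2 m.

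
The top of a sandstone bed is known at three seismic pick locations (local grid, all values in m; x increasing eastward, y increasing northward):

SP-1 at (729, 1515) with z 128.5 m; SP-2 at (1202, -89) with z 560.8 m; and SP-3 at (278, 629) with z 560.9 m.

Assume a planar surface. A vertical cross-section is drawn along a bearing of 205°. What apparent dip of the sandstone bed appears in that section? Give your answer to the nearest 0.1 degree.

23.4°

Two edge vectors: SP-1→SP-2 = (473, -1604, 432.3), SP-1→SP-3 = (-451, -886, 432.4).
Normal n = (SP-1→SP-2) × (SP-1→SP-3) = (-310551.8, -399492.5, -1142482).
So ∂z/∂x = −n_x/n_z = −0.27182 and ∂z/∂y = −n_y/n_z = −0.34967.
Unit vector along 205° is (sin 205°, cos 205°) = (-0.4226, -0.9063).
Slope in that direction = a·(-0.4226) + b·(-0.9063) = 0.43179.
Apparent dip = arctan|0.43179| = 23.4° (true dip is 23.9°, so apparent ≤ true as expected).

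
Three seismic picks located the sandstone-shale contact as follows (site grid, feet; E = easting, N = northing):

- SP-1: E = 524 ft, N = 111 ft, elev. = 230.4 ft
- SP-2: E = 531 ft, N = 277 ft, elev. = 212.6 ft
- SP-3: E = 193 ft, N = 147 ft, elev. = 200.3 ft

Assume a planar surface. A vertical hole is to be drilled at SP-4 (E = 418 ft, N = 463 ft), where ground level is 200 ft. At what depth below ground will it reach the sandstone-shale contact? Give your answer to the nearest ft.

Let the plane be z = a·E + b·N + c.
SP-2−SP-1: 7a + 166b = −17.8;  SP-3−SP-1: −331a + 36b = −30.1.
Solving gives a = 0.07891, b = −0.11056.
Then c = 230.4 − a·524 − b·111 = 201.32.
At (418, 463): z_contact = 33.0 − 51.2 + 201.32 = 183.1 ft.
Depth below ground = 200 − 183.1 = 17 ft.

17 ft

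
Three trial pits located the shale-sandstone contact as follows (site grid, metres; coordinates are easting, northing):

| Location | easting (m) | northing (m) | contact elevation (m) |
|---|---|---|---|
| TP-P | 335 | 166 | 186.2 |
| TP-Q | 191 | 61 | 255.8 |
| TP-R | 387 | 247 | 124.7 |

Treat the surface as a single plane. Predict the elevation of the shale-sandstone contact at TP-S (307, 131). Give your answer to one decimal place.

Two edge vectors: TP-P→TP-Q = (-144, -105, 69.6), TP-P→TP-R = (52, 81, -61.5).
Normal n = (TP-P→TP-Q) × (TP-P→TP-R) = (819.9, -5236.8, -6204).
So ∂z/∂easting = −n_x/n_z = 0.13216 and ∂z/∂northing = −n_y/n_z = −0.84410.
Intercept c from TP-P: 186.2 − 44.27 + 140.12 = 282.05.
At (307, 131): z = 40.6 − 110.6 + 282.05 = 212.0 m.

212.0 m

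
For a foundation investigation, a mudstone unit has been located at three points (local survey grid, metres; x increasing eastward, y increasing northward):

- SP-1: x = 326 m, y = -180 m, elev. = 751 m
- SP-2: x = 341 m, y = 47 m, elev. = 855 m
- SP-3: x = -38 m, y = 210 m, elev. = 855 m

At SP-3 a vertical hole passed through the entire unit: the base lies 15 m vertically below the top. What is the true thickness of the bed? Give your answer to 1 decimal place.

Two edge vectors: SP-1→SP-2 = (15, 227, 104), SP-1→SP-3 = (-364, 390, 104).
Normal n = (SP-1→SP-2) × (SP-1→SP-3) = (-16952, -39416, 88478).
So ∂z/∂x = −n_x/n_z = 0.19160 and ∂z/∂y = −n_y/n_z = 0.44549.
|∇z| = √(a²+b²) = 0.48494, so dip δ = arctan(0.48494) = 25.87°.
True thickness = vertical thickness × cos δ = 15 × cos 25.87° = 13.5 m.

13.5 m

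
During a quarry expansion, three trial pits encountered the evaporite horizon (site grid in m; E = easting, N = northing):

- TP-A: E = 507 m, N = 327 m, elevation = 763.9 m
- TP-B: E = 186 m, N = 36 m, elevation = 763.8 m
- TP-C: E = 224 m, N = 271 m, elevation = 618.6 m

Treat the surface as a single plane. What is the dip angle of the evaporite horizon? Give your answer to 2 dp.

44.35°

Let the plane be z = a·E + b·N + c.
TP-B−TP-A: −321a − 291b = −0.1;  TP-C−TP-A: −283a − 56b = −145.3.
Solving gives a = 0.65671, b = −0.72406.
Gradient magnitude |∇z| = √(a² + b²) = √(0.43126 + 0.52427) = 0.97751.
True dip = arctan(0.97751) = 44.35°, dipping toward NW (azimuth ≈ 318°).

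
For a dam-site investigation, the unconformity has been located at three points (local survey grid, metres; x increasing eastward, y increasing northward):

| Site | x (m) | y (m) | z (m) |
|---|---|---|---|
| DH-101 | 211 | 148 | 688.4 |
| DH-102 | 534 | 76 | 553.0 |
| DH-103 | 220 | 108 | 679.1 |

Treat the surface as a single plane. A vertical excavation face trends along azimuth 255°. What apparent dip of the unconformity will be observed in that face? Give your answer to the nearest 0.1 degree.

18.6°

Let the plane be z = a·x + b·y + c.
DH-102−DH-101: 323a − 72b = −135.4;  DH-103−DH-101: 9a − 40b = −9.3.
Solving gives a = −0.38677, b = 0.14548.
Unit vector along 255° is (sin 255°, cos 255°) = (-0.9659, -0.2588).
Slope in that direction = a·(-0.9659) + b·(-0.2588) = 0.33594.
Apparent dip = arctan|0.33594| = 18.6° (true dip is 22.5°, so apparent ≤ true as expected).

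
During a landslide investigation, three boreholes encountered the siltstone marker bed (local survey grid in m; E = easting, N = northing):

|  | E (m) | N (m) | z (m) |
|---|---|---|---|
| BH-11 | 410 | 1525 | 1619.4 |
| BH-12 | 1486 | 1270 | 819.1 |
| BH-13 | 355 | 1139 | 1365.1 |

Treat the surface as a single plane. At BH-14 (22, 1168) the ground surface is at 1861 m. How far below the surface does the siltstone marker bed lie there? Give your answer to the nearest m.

285 m

Let the plane be z = a·E + b·N + c.
BH-12−BH-11: 1076a − 255b = −800.3;  BH-13−BH-11: −55a − 386b = −254.3.
Solving gives a = −0.56845, b = 0.73980.
Then c = 1619.4 − a·410 − b·1525 = 724.26.
At (22, 1168): z_contact = −12.5 + 864.1 + 724.26 = 1575.8 m.
Depth below ground = 1861 − 1575.8 = 285 m.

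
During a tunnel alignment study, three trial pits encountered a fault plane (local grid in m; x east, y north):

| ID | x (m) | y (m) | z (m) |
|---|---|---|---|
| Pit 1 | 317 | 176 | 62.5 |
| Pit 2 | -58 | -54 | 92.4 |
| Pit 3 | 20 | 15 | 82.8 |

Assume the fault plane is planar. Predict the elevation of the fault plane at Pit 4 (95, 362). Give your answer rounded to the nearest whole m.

Let the plane be z = a·x + b·y + c.
Pit 2−Pit 1: −375a − 230b = 29.9;  Pit 3−Pit 1: −297a − 161b = 20.3.
Solving gives a = 0.01826, b = −0.15977.
Then c = 62.5 − a·317 − b·176 = 84.83.
At (95, 362): z = 1.7 − 57.8 + 84.83 = 28.7 m.

29 m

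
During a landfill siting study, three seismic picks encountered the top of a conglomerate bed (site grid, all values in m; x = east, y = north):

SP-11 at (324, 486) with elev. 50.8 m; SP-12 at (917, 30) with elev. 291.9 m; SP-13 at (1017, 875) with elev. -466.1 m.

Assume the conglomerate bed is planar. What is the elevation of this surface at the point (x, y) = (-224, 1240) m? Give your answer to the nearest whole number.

-460 m

Two edge vectors: SP-11→SP-12 = (593, -456, 241.1), SP-11→SP-13 = (693, 389, -516.9).
Normal n = (SP-11→SP-12) × (SP-11→SP-13) = (141918.5, 473604, 546685).
So ∂z/∂x = −n_x/n_z = −0.25960 and ∂z/∂y = −n_y/n_z = −0.86632.
Intercept c from SP-11: 50.8 + 84.11 + 421.03 = 555.94.
At (-224, 1240): z = 58.2 − 1074.2 + 555.94 = -460.1 m.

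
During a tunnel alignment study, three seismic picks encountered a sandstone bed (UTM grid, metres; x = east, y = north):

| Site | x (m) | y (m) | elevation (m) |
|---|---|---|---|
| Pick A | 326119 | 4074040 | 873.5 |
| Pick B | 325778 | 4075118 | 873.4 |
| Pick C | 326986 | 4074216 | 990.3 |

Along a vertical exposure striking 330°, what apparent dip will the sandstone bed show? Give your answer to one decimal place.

1.6°

Two edge vectors: Pick A→Pick B = (-341, 1078, -0.1), Pick A→Pick C = (867, 176, 116.8).
Normal n = (Pick A→Pick B) × (Pick A→Pick C) = (125928, 39742.1, -994642).
So ∂z/∂x = −n_x/n_z = 0.12661 and ∂z/∂y = −n_y/n_z = 0.03996.
Unit vector along 330° is (sin 330°, cos 330°) = (-0.5000, 0.8660).
Slope in that direction = a·(-0.5000) + b·(0.8660) = −0.02870.
Apparent dip = arctan|0.02870| = 1.6° (true dip is 7.6°, so apparent ≤ true as expected).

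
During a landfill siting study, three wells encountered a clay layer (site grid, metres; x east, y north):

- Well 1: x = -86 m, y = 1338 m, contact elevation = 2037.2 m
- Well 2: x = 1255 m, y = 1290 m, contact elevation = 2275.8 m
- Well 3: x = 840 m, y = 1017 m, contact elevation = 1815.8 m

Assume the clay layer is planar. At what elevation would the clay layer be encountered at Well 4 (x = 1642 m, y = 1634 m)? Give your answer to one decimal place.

Two edge vectors: Well 1→Well 2 = (1341, -48, 238.6), Well 1→Well 3 = (926, -321, -221.4).
Normal n = (Well 1→Well 2) × (Well 1→Well 3) = (87217.8, 517841, -386013).
So ∂z/∂x = −n_x/n_z = 0.225945 and ∂z/∂y = −n_y/n_z = 1.341512.
Intercept c from Well 1: 2037.2 + 19.43 − 1794.94 = 261.69.
At (1642, 1634): z = 371.0 + 2192.0 + 261.69 = 2824.7 m.

2824.7 m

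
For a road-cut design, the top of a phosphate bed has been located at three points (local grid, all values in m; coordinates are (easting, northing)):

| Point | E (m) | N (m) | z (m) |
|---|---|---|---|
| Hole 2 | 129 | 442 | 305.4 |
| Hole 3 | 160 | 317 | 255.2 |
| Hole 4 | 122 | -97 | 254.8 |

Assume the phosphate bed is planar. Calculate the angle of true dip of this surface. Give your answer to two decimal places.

Let the plane be z = a·E + b·N + c.
Hole 3−Hole 2: 31a − 125b = −50.2;  Hole 4−Hole 2: −7a − 539b = −50.6.
Solving gives a = −1.17907, b = 0.10919.
Gradient magnitude |∇z| = √(a² + b²) = √(1.39021 + 0.01192) = 1.18412.
True dip = arctan(1.18412) = 49.82°, dipping toward E (azimuth ≈ 095°).

49.82°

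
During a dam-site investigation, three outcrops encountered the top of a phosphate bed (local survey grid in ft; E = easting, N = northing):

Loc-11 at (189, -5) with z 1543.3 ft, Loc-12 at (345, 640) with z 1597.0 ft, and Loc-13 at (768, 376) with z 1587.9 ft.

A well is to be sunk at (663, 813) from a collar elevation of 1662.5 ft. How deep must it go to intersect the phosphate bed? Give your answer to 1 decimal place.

Two edge vectors: Loc-11→Loc-12 = (156, 645, 53.7), Loc-11→Loc-13 = (579, 381, 44.6).
Normal n = (Loc-11→Loc-12) × (Loc-11→Loc-13) = (8307.3, 24134.7, -314019).
So ∂z/∂E = −n_x/n_z = 0.02645 and ∂z/∂N = −n_y/n_z = 0.07686.
Intercept c from Loc-11: 1543.3 − 5.00 + 0.38 = 1538.68.
At (663, 813): z_contact = 17.54 + 62.49 + 1538.68 = 1618.71 ft.
Depth below ground = 1662.5 − 1618.71 = 43.8 ft.

43.8 ft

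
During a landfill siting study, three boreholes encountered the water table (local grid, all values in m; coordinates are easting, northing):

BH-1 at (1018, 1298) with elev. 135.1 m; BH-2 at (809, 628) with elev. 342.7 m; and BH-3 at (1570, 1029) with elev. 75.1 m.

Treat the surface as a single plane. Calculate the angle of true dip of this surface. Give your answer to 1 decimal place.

18.2°

Two edge vectors: BH-1→BH-2 = (-209, -670, 207.6), BH-1→BH-3 = (552, -269, -60).
Normal n = (BH-1→BH-2) × (BH-1→BH-3) = (96044.4, 102055.2, 426061).
So ∂z/∂easting = −n_x/n_z = −0.22542 and ∂z/∂northing = −n_y/n_z = −0.23953.
Gradient magnitude |∇z| = √(a² + b²) = √(0.05082 + 0.05738) = 0.32892.
True dip = arctan(0.32892) = 18.2°, dipping toward NE (azimuth ≈ 043°).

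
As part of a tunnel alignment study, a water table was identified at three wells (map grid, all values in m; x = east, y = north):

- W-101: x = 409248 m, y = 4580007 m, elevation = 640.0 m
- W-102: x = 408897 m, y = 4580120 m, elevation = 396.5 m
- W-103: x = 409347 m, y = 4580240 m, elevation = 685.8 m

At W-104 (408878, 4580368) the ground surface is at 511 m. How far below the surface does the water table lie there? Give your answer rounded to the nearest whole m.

149 m

Let the plane be z = a·x + b·y + c.
W-102−W-101: −351a + 113b = −243.5;  W-103−W-101: 99a + 233b = 45.8.
Solving gives a = 0.66592342, b = −0.08637948.
Then c = 640 − a·409248 − b·4580007 = 123730.78.
At (408878, 4580368): z_contact = 272281.4 − 395649.8 + 123730.78 = 362.4 m.
Depth below ground = 511 − 362.4 = 149 m.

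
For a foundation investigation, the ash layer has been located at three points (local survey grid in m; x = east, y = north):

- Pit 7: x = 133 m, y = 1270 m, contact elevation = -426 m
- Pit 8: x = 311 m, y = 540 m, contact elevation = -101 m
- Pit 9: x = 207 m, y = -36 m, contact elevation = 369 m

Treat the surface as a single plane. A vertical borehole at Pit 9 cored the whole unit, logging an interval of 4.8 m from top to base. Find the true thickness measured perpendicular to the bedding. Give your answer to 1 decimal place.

3.2 m

Let the plane be z = a·x + b·y + c.
Pit 8−Pit 7: 178a − 730b = 325;  Pit 9−Pit 7: 74a − 1306b = 795.
Solving gives a = −0.87364, b = −0.65823.
|∇z| = √(a²+b²) = 1.09386, so dip δ = arctan(1.09386) = 47.57°.
True thickness = vertical thickness × cos δ = 4.8 × cos 47.57° = 3.2 m.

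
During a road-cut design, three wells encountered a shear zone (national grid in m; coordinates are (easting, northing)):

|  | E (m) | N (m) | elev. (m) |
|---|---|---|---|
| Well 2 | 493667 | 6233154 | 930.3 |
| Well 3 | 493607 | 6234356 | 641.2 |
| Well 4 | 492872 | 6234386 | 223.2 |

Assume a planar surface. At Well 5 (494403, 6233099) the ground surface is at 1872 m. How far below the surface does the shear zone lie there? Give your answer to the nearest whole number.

Two edge vectors: Well 2→Well 3 = (-60, 1202, -289.1), Well 2→Well 4 = (-795, 1232, -707.1).
Normal n = (Well 2→Well 3) × (Well 2→Well 4) = (-493763, 187408.5, 881670).
So ∂z/∂E = −n_x/n_z = 0.56003153 and ∂z/∂N = −n_y/n_z = −0.21256082.
Intercept c from Well 2: 930.3 − 276469.09 + 1324924.34 = 1049385.55.
At (494403, 6233099): z_contact = 276881.3 − 1324912.6 + 1049385.55 = 1354.2 m.
Depth below ground = 1872 − 1354.2 = 518 m.

518 m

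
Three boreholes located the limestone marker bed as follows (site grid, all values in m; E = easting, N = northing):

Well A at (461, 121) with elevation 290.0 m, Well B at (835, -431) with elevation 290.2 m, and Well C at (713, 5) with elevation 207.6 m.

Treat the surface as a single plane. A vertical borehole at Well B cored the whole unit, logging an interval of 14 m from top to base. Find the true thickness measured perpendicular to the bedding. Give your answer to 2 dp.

12.14 m

Let the plane be z = a·E + b·N + c.
Well B−Well A: 374a − 552b = 0.2;  Well C−Well A: 252a − 116b = −82.4.
Solving gives a = −0.47543, b = −0.32248.
|∇z| = √(a²+b²) = 0.57448, so dip δ = arctan(0.57448) = 29.88°.
True thickness = vertical thickness × cos δ = 14 × cos 29.88° = 12.14 m.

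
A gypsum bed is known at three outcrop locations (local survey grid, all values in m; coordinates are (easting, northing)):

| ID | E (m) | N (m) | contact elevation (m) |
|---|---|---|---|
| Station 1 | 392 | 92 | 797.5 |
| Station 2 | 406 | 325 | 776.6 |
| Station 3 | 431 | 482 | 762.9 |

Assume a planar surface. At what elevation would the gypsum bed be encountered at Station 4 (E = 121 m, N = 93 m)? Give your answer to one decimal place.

790.7 m

Let the plane be z = a·E + b·N + c.
Station 2−Station 1: 14a + 233b = −20.9;  Station 3−Station 1: 39a + 390b = −34.6.
Solving gives a = 0.02459, b = −0.09118.
Then c = 797.5 − a·392 − b·92 = 796.25.
At (121, 93): z = 3.0 − 8.5 + 796.25 = 790.7 m.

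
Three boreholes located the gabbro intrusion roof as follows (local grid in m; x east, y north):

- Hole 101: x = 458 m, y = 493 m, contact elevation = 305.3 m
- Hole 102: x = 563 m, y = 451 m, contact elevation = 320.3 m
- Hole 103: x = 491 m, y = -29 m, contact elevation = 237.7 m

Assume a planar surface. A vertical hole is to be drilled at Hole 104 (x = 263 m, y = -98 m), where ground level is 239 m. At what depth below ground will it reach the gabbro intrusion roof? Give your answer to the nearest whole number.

57 m

Two edge vectors: Hole 101→Hole 102 = (105, -42, 15), Hole 101→Hole 103 = (33, -522, -67.6).
Normal n = (Hole 101→Hole 102) × (Hole 101→Hole 103) = (10669.2, 7593, -53424).
So ∂z/∂x = −n_x/n_z = 0.19971 and ∂z/∂y = −n_y/n_z = 0.14213.
Intercept c from Hole 101: 305.3 − 91.47 − 70.07 = 143.77.
At (263, -98): z_contact = 52.5 − 13.9 + 143.77 = 182.4 m.
Depth below ground = 239 − 182.4 = 57 m.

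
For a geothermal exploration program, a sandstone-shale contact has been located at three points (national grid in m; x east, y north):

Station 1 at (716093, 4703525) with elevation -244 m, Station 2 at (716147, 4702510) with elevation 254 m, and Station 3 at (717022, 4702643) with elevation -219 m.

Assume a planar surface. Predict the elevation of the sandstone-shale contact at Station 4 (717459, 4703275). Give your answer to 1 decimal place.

Let the plane be z = a·x + b·y + c.
Station 2−Station 1: 54a − 1015b = 498;  Station 3−Station 1: 929a − 882b = 25.
Solving gives a = −0.462255964, b = −0.515233322.
Then c = -244 − a·716093 − b·4703525 = 2754187.07.
At (717459, 4703275): z = −331649.7 − 2423284.0 + 2754187.07 = -746.6 m.

-746.6 m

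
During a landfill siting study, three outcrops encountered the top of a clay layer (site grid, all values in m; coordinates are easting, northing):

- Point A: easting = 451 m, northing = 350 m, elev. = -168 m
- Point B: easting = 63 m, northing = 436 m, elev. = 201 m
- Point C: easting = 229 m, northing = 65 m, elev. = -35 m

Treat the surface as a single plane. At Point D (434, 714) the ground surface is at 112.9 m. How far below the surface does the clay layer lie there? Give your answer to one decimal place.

Two edge vectors: Point A→Point B = (-388, 86, 369), Point A→Point C = (-222, -285, 133).
Normal n = (Point A→Point B) × (Point A→Point C) = (116603, -30314, 129672).
So ∂z/∂easting = −n_x/n_z = −0.89921 and ∂z/∂northing = −n_y/n_z = 0.23377.
Intercept c from Point A: -168 + 405.55 − 81.82 = 155.72.
At (434, 714): z_contact = −390.26 + 166.91 + 155.72 = -67.62 m.
Depth below ground = 112.9 − (-67.62) = 180.5 m.

180.5 m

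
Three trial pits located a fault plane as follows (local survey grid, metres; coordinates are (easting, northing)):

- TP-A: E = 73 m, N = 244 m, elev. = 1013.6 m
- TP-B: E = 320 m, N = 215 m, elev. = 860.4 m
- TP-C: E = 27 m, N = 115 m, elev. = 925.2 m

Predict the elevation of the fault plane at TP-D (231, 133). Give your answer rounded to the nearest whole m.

Two edge vectors: TP-A→TP-B = (247, -29, -153.2), TP-A→TP-C = (-46, -129, -88.4).
Normal n = (TP-A→TP-B) × (TP-A→TP-C) = (-17199.2, 28882, -33197).
So ∂z/∂E = −n_x/n_z = −0.51810 and ∂z/∂N = −n_y/n_z = 0.87002.
Intercept c from TP-A: 1013.6 + 37.82 − 212.28 = 839.14.
At (231, 133): z = −119.7 + 115.7 + 839.14 = 835.2 m.

835 m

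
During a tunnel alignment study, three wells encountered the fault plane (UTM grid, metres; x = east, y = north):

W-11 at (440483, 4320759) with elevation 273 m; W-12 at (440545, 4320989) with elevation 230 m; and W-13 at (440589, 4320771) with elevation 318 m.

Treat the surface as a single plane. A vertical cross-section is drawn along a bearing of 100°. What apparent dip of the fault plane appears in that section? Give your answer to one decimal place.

Let the plane be z = a·x + b·y + c.
W-12−W-11: 62a + 230b = −43;  W-13−W-11: 106a + 12b = 45.
Solving gives a = 0.45972, b = −0.31088.
Unit vector along 100° is (sin 100°, cos 100°) = (0.9848, -0.1736).
Slope in that direction = a·(0.9848) + b·(-0.1736) = 0.50672.
Apparent dip = arctan|0.50672| = 26.9° (true dip is 29.0°, so apparent ≤ true as expected).

26.9°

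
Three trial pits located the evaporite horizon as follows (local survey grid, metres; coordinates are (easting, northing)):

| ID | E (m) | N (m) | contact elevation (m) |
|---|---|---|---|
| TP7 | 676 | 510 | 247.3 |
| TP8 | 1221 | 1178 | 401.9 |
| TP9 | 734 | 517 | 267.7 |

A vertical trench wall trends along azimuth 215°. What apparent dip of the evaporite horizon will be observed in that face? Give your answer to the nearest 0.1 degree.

8.8°

Two edge vectors: TP7→TP8 = (545, 668, 154.6), TP7→TP9 = (58, 7, 20.4).
Normal n = (TP7→TP8) × (TP7→TP9) = (12545, -2151.2, -34929).
So ∂z/∂E = −n_x/n_z = 0.35916 and ∂z/∂N = −n_y/n_z = −0.06159.
Unit vector along 215° is (sin 215°, cos 215°) = (-0.5736, -0.8192).
Slope in that direction = a·(-0.5736) + b·(-0.8192) = −0.15555.
Apparent dip = arctan|0.15555| = 8.8° (true dip is 20.0°, so apparent ≤ true as expected).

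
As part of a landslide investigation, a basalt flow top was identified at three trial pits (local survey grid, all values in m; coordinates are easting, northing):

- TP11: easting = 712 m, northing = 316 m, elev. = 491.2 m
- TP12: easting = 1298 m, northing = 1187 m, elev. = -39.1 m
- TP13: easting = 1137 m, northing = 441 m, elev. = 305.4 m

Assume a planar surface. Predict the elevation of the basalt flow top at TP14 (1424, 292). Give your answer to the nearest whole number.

272 m

Let the plane be z = a·easting + b·northing + c.
TP12−TP11: 586a + 871b = −530.3;  TP13−TP11: 425a + 125b = −185.8.
Solving gives a = −0.32178, b = −0.39235.
Then c = 491.2 − a·712 − b·316 = 844.29.
At (1424, 292): z = −458.2 − 114.6 + 844.29 = 271.5 m.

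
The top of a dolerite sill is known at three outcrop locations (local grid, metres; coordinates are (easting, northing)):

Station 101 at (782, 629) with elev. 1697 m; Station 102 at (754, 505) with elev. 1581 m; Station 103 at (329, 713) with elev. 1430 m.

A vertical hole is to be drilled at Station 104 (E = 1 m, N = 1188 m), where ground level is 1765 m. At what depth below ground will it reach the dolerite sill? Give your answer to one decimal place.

209.3 m

Two edge vectors: Station 101→Station 102 = (-28, -124, -116), Station 101→Station 103 = (-453, 84, -267).
Normal n = (Station 101→Station 102) × (Station 101→Station 103) = (42852, 45072, -58524).
So ∂z/∂E = −n_x/n_z = 0.732212 and ∂z/∂N = −n_y/n_z = 0.770146.
Intercept c from Station 101: 1697 − 572.59 − 484.42 = 639.99.
At (1, 1188): z_contact = 0.73 + 914.93 + 639.99 = 1555.65 m.
Depth below ground = 1765 − 1555.65 = 209.3 m.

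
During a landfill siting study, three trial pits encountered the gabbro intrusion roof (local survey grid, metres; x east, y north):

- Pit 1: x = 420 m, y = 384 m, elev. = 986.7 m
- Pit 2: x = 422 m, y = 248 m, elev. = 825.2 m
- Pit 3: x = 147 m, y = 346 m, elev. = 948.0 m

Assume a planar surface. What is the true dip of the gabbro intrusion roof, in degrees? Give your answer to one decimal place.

49.9°

Let the plane be z = a·x + b·y + c.
Pit 2−Pit 1: 2a − 136b = −161.5;  Pit 3−Pit 1: −273a − 38b = −38.7.
Solving gives a = −0.02349, b = 1.18715.
Gradient magnitude |∇z| = √(a² + b²) = √(0.00055 + 1.40934) = 1.18739.
True dip = arctan(1.18739) = 49.9°, dipping toward S (azimuth ≈ 179°).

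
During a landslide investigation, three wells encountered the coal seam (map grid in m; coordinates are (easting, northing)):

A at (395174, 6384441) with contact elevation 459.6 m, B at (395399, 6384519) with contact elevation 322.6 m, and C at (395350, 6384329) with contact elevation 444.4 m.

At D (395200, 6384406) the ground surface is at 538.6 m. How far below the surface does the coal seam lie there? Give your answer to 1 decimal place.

71.4 m

Let the plane be z = a·E + b·N + c.
B−A: 225a + 78b = −137;  C−A: 176a − 112b = −15.2.
Solving gives a = −0.424619811, b = −0.531545417.
Then c = 459.6 − a·395174 − b·6384441 = 3561878.66.
At (395200, 6384406): z_contact = −167809.75 − 3393601.75 + 3561878.66 = 467.16 m.
Depth below ground = 538.6 − 467.16 = 71.4 m.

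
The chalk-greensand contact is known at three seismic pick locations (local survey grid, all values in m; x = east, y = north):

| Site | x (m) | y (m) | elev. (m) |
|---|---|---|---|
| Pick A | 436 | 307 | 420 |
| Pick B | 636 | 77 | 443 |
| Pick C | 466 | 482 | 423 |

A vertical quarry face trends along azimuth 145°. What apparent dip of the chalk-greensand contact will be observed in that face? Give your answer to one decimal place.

3.8°

Let the plane be z = a·x + b·y + c.
Pick B−Pick A: 200a − 230b = 23;  Pick C−Pick A: 30a + 175b = 3.
Solving gives a = 0.11253, b = −0.00215.
Unit vector along 145° is (sin 145°, cos 145°) = (0.5736, -0.8192).
Slope in that direction = a·(0.5736) + b·(-0.8192) = 0.06630.
Apparent dip = arctan|0.06630| = 3.8° (true dip is 6.4°, so apparent ≤ true as expected).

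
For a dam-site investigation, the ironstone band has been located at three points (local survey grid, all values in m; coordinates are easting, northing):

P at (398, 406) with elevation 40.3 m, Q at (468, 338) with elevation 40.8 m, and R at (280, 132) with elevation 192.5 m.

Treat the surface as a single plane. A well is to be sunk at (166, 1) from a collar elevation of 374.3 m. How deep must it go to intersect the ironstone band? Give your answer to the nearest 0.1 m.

87.4 m

Let the plane be z = a·easting + b·northing + c.
Q−P: 70a − 68b = 0.5;  R−P: −118a − 274b = 152.2.
Solving gives a = −0.37541, b = −0.39380.
Then c = 40.3 − a·398 − b·406 = 349.60.
At (166, 1): z_contact = −62.32 − 0.39 + 349.60 = 286.88 m.
Depth below ground = 374.3 − 286.88 = 87.4 m.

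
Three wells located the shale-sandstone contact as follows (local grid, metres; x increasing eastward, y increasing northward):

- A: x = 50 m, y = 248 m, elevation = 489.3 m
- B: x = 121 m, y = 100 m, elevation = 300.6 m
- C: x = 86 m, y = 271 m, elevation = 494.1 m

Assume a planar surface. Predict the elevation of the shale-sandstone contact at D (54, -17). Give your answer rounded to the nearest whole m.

Let the plane be z = a·x + b·y + c.
B−A: 71a − 148b = −188.7;  C−A: 36a + 23b = 4.8.
Solving gives a = −0.52143, b = 1.02485.
Then c = 489.3 − a·50 − b·248 = 261.21.
At (54, -17): z = −28.2 − 17.4 + 261.21 = 215.6 m.

216 m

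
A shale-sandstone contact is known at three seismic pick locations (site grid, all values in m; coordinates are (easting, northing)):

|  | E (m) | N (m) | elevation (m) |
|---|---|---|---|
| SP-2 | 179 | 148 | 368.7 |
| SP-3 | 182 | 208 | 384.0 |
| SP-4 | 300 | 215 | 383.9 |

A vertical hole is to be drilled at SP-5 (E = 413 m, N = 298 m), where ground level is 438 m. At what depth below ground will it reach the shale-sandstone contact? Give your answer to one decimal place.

34.7 m

Two edge vectors: SP-2→SP-3 = (3, 60, 15.3), SP-2→SP-4 = (121, 67, 15.2).
Normal n = (SP-2→SP-3) × (SP-2→SP-4) = (-113.1, 1805.7, -7059).
So ∂z/∂E = −n_x/n_z = −0.01602 and ∂z/∂N = −n_y/n_z = 0.25580.
Intercept c from SP-2: 368.7 + 2.87 − 37.86 = 333.71.
At (413, 298): z_contact = −6.62 + 76.23 + 333.71 = 403.32 m.
Depth below ground = 438 − 403.32 = 34.7 m.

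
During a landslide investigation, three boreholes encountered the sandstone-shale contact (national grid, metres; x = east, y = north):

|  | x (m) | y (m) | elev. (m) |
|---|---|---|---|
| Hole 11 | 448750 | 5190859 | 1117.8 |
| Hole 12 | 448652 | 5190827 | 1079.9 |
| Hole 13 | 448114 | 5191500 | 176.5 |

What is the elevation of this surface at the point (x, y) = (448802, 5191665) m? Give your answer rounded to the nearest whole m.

Two edge vectors: Hole 11→Hole 12 = (-98, -32, -37.9), Hole 11→Hole 13 = (-636, 641, -941.3).
Normal n = (Hole 11→Hole 12) × (Hole 11→Hole 13) = (54415.5, -68143, -83170).
So ∂z/∂x = −n_x/n_z = 0.65426837 and ∂z/∂y = −n_y/n_z = −0.81932187.
Intercept c from Hole 11: 1117.8 − 293602.93 + 4252984.31 = 3960499.18.
At (448802, 5191665): z = 293637.0 − 4253644.7 + 3960499.18 = 491.4 m.

491 m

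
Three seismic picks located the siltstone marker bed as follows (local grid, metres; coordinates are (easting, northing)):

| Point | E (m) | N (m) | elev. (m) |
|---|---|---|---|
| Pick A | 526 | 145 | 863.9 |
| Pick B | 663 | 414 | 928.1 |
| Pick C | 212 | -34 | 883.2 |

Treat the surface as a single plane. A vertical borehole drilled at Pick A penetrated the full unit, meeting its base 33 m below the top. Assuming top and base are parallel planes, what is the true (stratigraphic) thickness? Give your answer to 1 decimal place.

Let the plane be z = a·E + b·N + c.
Pick B−Pick A: 137a + 269b = 64.2;  Pick C−Pick A: −314a − 179b = 19.3.
Solving gives a = −0.27832, b = 0.38041.
|∇z| = √(a²+b²) = 0.47135, so dip δ = arctan(0.47135) = 25.24°.
True thickness = vertical thickness × cos δ = 33 × cos 25.24° = 29.9 m.

29.9 m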